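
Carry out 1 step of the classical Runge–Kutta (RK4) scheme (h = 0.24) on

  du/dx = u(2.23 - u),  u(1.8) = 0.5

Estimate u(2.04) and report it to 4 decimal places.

0.7369

RK4: k1 = f(x_n, u_n); k2 = f(x_n + h/2, u_n + (h/2)·k1); k3 = f(x_n + h/2, u_n + (h/2)·k2); k4 = f(x_n + h, u_n + h·k3); u_{n+1} = u_n + (h/6)·(k1 + 2k2 + 2k3 + k4).
x=1.800000, u=0.500000:
  k1 = f(1.800000, 0.500000) = 0.865000
  k2 = f(1.920000, 0.603800) = 0.981900
  k3 = f(1.920000, 0.617828) = 0.996045
  k4 = f(2.040000, 0.739051) = 1.101887
  u ← 0.500000 + (0.24/6)·(k1 + 2k2 + 2k3 + k4) = 0.736911
u(2.04) ≈ 0.7369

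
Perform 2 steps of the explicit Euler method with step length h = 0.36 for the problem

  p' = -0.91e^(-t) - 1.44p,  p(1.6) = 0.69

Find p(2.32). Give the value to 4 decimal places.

0.0820

Euler: p_{n+1} = p_n + h·f(t_n, p_n).
t=1.600000, p=0.690000: f=-1.177326 → p ← 0.690000 + 0.36·(-1.177326) = 0.266163
t=1.960000, p=0.266163: f=-0.511455 → p ← 0.266163 + 0.36·(-0.511455) = 0.082039
p(2.32) ≈ 0.0820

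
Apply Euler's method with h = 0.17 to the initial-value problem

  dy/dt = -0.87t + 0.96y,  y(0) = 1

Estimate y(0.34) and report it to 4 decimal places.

1.3279

Euler: y_{n+1} = y_n + h·f(t_n, y_n).
t=0.000000, y=1.000000: f=0.960000 → y ← 1.000000 + 0.17·0.960000 = 1.163200
t=0.170000, y=1.163200: f=0.968772 → y ← 1.163200 + 0.17·0.968772 = 1.327891
y(0.34) ≈ 1.3279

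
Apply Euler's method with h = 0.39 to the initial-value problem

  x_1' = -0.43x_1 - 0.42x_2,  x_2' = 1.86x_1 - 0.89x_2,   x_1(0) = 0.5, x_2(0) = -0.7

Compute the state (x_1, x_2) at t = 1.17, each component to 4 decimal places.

0.3276, 0.5429

Euler on (x_1,x_2): x_1_{n+1} = x_1_n + h·x_1', x_2_{n+1} = x_2_n + h·x_2'.
0.000000: (0.500000, -0.700000); f=(0.079000, 1.553000) → (0.530810, -0.094330)
0.390000: (0.530810, -0.094330); f=(-0.188630, 1.071260) → (0.457244, 0.323462)
0.780000: (0.457244, 0.323462); f=(-0.332469, 0.562594) → (0.327582, 0.542873)
(x_1(1.17), x_2(1.17)) ≈ (0.3276, 0.5429)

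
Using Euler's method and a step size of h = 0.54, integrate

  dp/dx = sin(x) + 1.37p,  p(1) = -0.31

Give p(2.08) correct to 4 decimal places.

Euler: p_{n+1} = p_n + h·f(x_n, p_n).
x=1.000000, p=-0.310000: f=0.416771 → p ← -0.310000 + 0.54·0.416771 = -0.084944
x=1.540000, p=-0.084944: f=0.883153 → p ← -0.084944 + 0.54·0.883153 = 0.391959
p(2.08) ≈ 0.3920

0.3920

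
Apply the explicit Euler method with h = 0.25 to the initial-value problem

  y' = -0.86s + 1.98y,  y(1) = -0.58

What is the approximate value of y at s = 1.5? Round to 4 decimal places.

-1.8865

Euler: y_{n+1} = y_n + h·f(s_n, y_n).
s=1.000000, y=-0.580000: f=-2.008400 → y ← -0.580000 + 0.25·(-2.008400) = -1.082100
s=1.250000, y=-1.082100: f=-3.217558 → y ← -1.082100 + 0.25·(-3.217558) = -1.886490
y(1.5) ≈ -1.8865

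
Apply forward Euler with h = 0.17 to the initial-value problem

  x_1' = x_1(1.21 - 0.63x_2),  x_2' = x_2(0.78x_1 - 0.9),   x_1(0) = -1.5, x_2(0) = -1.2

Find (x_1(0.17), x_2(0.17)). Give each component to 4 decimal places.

Euler on (x_1,x_2): x_1_{n+1} = x_1_n + h·x_1', x_2_{n+1} = x_2_n + h·x_2'.
0.000000: (-1.500000, -1.200000); f=(-2.949000, 2.484000) → (-2.001330, -0.777720)
(x_1(0.17), x_2(0.17)) ≈ (-2.0013, -0.7777)

-2.0013, -0.7777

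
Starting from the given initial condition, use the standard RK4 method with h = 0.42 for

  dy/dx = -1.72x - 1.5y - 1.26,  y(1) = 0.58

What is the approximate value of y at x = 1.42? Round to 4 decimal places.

-0.7426

RK4: k1 = f(x_n, y_n); k2 = f(x_n + h/2, y_n + (h/2)·k1); k3 = f(x_n + h/2, y_n + (h/2)·k2); k4 = f(x_n + h, y_n + h·k3); y_{n+1} = y_n + (h/6)·(k1 + 2k2 + 2k3 + k4).
x=1.000000, y=0.580000:
  k1 = f(1.000000, 0.580000) = -3.850000
  k2 = f(1.210000, -0.228500) = -2.998450
  k3 = f(1.210000, -0.049675) = -3.266688
  k4 = f(1.420000, -0.792009) = -2.514386
  y ← 0.580000 + (0.42/6)·(k1 + 2k2 + 2k3 + k4) = -0.742626
y(1.42) ≈ -0.7426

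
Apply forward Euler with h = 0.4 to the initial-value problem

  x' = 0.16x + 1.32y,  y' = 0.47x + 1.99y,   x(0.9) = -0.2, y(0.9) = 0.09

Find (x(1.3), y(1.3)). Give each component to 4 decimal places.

-0.1653, 0.1240

Euler on (x,y): x_{n+1} = x_n + h·x', y_{n+1} = y_n + h·y'.
0.900000: (-0.200000, 0.090000); f=(0.086800, 0.085100) → (-0.165280, 0.124040)
(x(1.3), y(1.3)) ≈ (-0.1653, 0.1240)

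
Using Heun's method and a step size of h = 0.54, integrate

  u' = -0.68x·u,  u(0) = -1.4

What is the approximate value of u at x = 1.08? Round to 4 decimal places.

-0.9357

Heun: k1 = f(x_n, u_n); k2 = f(x_n + h, u_n + h·k1); u_{n+1} = u_n + (h/2)·(k1 + k2).
x=0.000000, u=-1.400000:
  k1 = f(0.000000, -1.400000) = 0.000000
  k2 = f(0.540000, -1.400000) = 0.514080
  u ← -1.400000 + (0.54/2)·(0.000000 + 0.514080) = -1.261198
x=0.540000, u=-1.261198:
  k1 = f(0.540000, -1.261198) = 0.463112
  k2 = f(1.080000, -1.011118) = 0.742565
  u ← -1.261198 + (0.54/2)·(0.463112 + 0.742565) = -0.935666
u(1.08) ≈ -0.9357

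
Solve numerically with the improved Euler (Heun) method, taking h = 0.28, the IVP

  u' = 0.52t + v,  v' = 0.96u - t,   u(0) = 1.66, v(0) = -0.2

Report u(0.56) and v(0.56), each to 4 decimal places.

Heun on (u,v): k1 = f(t_n, state_n); k2 = f(t_n + h, state_n + h·k1); state_{n+1} = state_n + (h/2)·(k1 + k2).
0.000000: (1.660000, -0.200000)
  k1 = (-0.200000, 1.593600)
  predictor → (1.604000, 0.246208)
  k2 = (0.391808, 1.259840)
  → (1.686853, 0.199482)
0.280000: (1.686853, 0.199482)
  k1 = (0.345082, 1.339379)
  predictor → (1.783476, 0.574508)
  k2 = (0.865708, 1.152137)
  → (1.856364, 0.548294)
(u(0.56), v(0.56)) ≈ (1.8564, 0.5483)

1.8564, 0.5483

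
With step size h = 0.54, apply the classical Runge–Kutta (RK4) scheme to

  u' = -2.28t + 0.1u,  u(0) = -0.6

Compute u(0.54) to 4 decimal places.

-0.9718

RK4: k1 = f(t_n, u_n); k2 = f(t_n + h/2, u_n + (h/2)·k1); k3 = f(t_n + h/2, u_n + (h/2)·k2); k4 = f(t_n + h, u_n + h·k3); u_{n+1} = u_n + (h/6)·(k1 + 2k2 + 2k3 + k4).
t=0.000000, u=-0.600000:
  k1 = f(0.000000, -0.600000) = -0.060000
  k2 = f(0.270000, -0.616200) = -0.677220
  k3 = f(0.270000, -0.782849) = -0.693885
  k4 = f(0.540000, -0.974698) = -1.328670
  u ← -0.600000 + (0.54/6)·(k1 + 2k2 + 2k3 + k4) = -0.971779
u(0.54) ≈ -0.9718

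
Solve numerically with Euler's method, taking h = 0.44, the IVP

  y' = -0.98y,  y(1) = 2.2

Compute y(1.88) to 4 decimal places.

Euler: y_{n+1} = y_n + h·f(s_n, y_n).
s=1.000000, y=2.200000: f=-2.156000 → y ← 2.200000 + 0.44·(-2.156000) = 1.251360
s=1.440000, y=1.251360: f=-1.226333 → y ← 1.251360 + 0.44·(-1.226333) = 0.711774
y(1.88) ≈ 0.7118

0.7118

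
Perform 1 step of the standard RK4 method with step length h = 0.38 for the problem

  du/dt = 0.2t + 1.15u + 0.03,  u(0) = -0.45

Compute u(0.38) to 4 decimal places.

-0.6655

RK4: k1 = f(t_n, u_n); k2 = f(t_n + h/2, u_n + (h/2)·k1); k3 = f(t_n + h/2, u_n + (h/2)·k2); k4 = f(t_n + h, u_n + h·k3); u_{n+1} = u_n + (h/6)·(k1 + 2k2 + 2k3 + k4).
t=0.000000, u=-0.450000:
  k1 = f(0.000000, -0.450000) = -0.487500
  k2 = f(0.190000, -0.542625) = -0.556019
  k3 = f(0.190000, -0.555644) = -0.570990
  k4 = f(0.380000, -0.666976) = -0.661023
  u ← -0.450000 + (0.38/6)·(k1 + 2k2 + 2k3 + k4) = -0.665494
u(0.38) ≈ -0.6655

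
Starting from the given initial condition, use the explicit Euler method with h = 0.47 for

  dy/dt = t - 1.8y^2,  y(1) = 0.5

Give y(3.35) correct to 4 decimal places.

Euler: y_{n+1} = y_n + h·f(t_n, y_n).
t=1.000000, y=0.500000: f=0.550000 → y ← 0.500000 + 0.47·0.550000 = 0.758500
t=1.470000, y=0.758500: f=0.434420 → y ← 0.758500 + 0.47·0.434420 = 0.962677
t=1.940000, y=0.962677: f=0.271854 → y ← 0.962677 + 0.47·0.271854 = 1.090449
t=2.410000, y=1.090449: f=0.269659 → y ← 1.090449 + 0.47·0.269659 = 1.217188
t=2.880000, y=1.217188: f=0.213215 → y ← 1.217188 + 0.47·0.213215 = 1.317399
y(3.35) ≈ 1.3174

1.3174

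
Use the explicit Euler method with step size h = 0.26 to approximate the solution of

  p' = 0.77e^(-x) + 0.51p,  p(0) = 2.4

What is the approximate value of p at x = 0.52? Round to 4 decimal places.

3.4598

Euler: p_{n+1} = p_n + h·f(x_n, p_n).
x=0.000000, p=2.400000: f=1.994000 → p ← 2.400000 + 0.26·1.994000 = 2.918440
x=0.260000, p=2.918440: f=2.082114 → p ← 2.918440 + 0.26·2.082114 = 3.459790
p(0.52) ≈ 3.4598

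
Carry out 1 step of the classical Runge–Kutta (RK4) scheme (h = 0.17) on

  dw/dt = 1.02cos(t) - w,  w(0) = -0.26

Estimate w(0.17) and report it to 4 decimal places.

RK4: k1 = f(t_n, w_n); k2 = f(t_n + h/2, w_n + (h/2)·k1); k3 = f(t_n + h/2, w_n + (h/2)·k2); k4 = f(t_n + h, w_n + h·k3); w_{n+1} = w_n + (h/6)·(k1 + 2k2 + 2k3 + k4).
t=0.000000, w=-0.260000:
  k1 = f(0.000000, -0.260000) = 1.280000
  k2 = f(0.085000, -0.151200) = 1.167517
  k3 = f(0.085000, -0.160761) = 1.177078
  k4 = f(0.170000, -0.059897) = 1.065193
  w ← -0.260000 + (0.17/6)·(k1 + 2k2 + 2k3 + k4) = -0.060692
w(0.17) ≈ -0.0607

-0.0607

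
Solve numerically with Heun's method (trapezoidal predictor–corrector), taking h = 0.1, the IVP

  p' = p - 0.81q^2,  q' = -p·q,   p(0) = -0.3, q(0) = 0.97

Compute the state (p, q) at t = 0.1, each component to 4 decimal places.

-0.4138, 1.0048

Heun on (p,q): k1 = f(t_n, state_n); k2 = f(t_n + h, state_n + h·k1); state_{n+1} = state_n + (h/2)·(k1 + k2).
0.000000: (-0.300000, 0.970000)
  k1 = (-1.062129, 0.291000)
  predictor → (-0.406213, 0.999100)
  k2 = (-1.214756, 0.405847)
  → (-0.413844, 1.004842)
(p(0.1), q(0.1)) ≈ (-0.4138, 1.0048)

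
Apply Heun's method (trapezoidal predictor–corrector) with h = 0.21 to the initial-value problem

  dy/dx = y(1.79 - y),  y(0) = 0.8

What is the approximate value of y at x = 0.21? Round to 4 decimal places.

0.9667

Heun: k1 = f(x_n, y_n); k2 = f(x_n + h, y_n + h·k1); y_{n+1} = y_n + (h/2)·(k1 + k2).
x=0.000000, y=0.800000:
  k1 = f(0.000000, 0.800000) = 0.792000
  k2 = f(0.210000, 0.966320) = 0.795938
  y ← 0.800000 + (0.21/2)·(0.792000 + 0.795938) = 0.966734
y(0.21) ≈ 0.9667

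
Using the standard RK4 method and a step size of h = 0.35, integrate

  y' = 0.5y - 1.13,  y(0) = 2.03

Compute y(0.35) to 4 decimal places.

1.9860

RK4: k1 = f(s_n, y_n); k2 = f(s_n + h/2, y_n + (h/2)·k1); k3 = f(s_n + h/2, y_n + (h/2)·k2); k4 = f(s_n + h, y_n + h·k3); y_{n+1} = y_n + (h/6)·(k1 + 2k2 + 2k3 + k4).
s=0.000000, y=2.030000:
  k1 = f(0.000000, 2.030000) = -0.115000
  k2 = f(0.175000, 2.009875) = -0.125063
  k3 = f(0.175000, 2.008114) = -0.125943
  k4 = f(0.350000, 1.985920) = -0.137040
  y ← 2.030000 + (0.35/6)·(k1 + 2k2 + 2k3 + k4) = 1.986014
y(0.35) ≈ 1.9860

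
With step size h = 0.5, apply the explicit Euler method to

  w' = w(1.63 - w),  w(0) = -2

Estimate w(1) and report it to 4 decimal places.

-26.0669

Euler: w_{n+1} = w_n + h·f(t_n, w_n).
t=0.000000, w=-2.000000: f=-7.260000 → w ← -2.000000 + 0.5·(-7.260000) = -5.630000
t=0.500000, w=-5.630000: f=-40.873800 → w ← -5.630000 + 0.5·(-40.873800) = -26.066900
w(1) ≈ -26.0669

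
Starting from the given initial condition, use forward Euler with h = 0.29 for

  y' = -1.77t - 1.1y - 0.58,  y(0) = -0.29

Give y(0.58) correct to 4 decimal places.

Euler: y_{n+1} = y_n + h·f(t_n, y_n).
t=0.000000, y=-0.290000: f=-0.261000 → y ← -0.290000 + 0.29·(-0.261000) = -0.365690
t=0.290000, y=-0.365690: f=-0.691041 → y ← -0.365690 + 0.29·(-0.691041) = -0.566092
y(0.58) ≈ -0.5661

-0.5661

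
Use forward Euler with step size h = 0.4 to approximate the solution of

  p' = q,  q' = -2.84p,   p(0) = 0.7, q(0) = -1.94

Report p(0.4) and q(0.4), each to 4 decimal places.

-0.0760, -2.7352

Euler on (p,q): p_{n+1} = p_n + h·p', q_{n+1} = q_n + h·q'.
0.000000: (0.700000, -1.940000); f=(-1.940000, -1.988000) → (-0.076000, -2.735200)
(p(0.4), q(0.4)) ≈ (-0.0760, -2.7352)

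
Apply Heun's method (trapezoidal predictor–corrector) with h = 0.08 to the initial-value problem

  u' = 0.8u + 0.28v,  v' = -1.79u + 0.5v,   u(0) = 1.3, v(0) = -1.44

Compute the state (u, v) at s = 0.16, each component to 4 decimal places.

Heun on (u,v): k1 = f(s_n, state_n); k2 = f(s_n + h, state_n + h·k1); state_{n+1} = state_n + (h/2)·(k1 + k2).
0.000000: (1.300000, -1.440000)
  k1 = (0.636800, -3.047000)
  predictor → (1.350944, -1.683760)
  k2 = (0.609302, -3.260070)
  → (1.349844, -1.692283)
0.080000: (1.349844, -1.692283)
  k1 = (0.606036, -3.262362)
  predictor → (1.398327, -1.953272)
  k2 = (0.571745, -3.479641)
  → (1.396955, -1.961963)
(u(0.16), v(0.16)) ≈ (1.3970, -1.9620)

1.3970, -1.9620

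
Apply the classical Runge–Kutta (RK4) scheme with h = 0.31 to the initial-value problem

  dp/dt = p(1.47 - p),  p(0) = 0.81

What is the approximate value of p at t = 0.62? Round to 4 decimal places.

RK4: k1 = f(t_n, p_n); k2 = f(t_n + h/2, p_n + (h/2)·k1); k3 = f(t_n + h/2, p_n + (h/2)·k2); k4 = f(t_n + h, p_n + h·k3); p_{n+1} = p_n + (h/6)·(k1 + 2k2 + 2k3 + k4).
t=0.000000, p=0.810000:
  k1 = f(0.000000, 0.810000) = 0.534600
  k2 = f(0.155000, 0.892863) = 0.515304
  k3 = f(0.155000, 0.889872) = 0.516240
  k4 = f(0.310000, 0.970034) = 0.484984
  p ← 0.810000 + (0.31/6)·(k1 + 2k2 + 2k3 + k4) = 0.969271
t=0.310000, p=0.969271:
  k1 = f(0.310000, 0.969271) = 0.485342
  k2 = f(0.465000, 1.044499) = 0.444435
  k3 = f(0.465000, 1.038159) = 0.448320
  k4 = f(0.620000, 1.108250) = 0.400909
  p ← 0.969271 + (0.31/6)·(k1 + 2k2 + 2k3 + k4) = 1.107312
p(0.62) ≈ 1.1073

1.1073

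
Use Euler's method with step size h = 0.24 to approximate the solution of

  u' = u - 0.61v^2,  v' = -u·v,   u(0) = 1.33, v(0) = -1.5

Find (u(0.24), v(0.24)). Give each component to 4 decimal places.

1.3198, -1.0212

Euler on (u,v): u_{n+1} = u_n + h·u', v_{n+1} = v_n + h·v'.
0.000000: (1.330000, -1.500000); f=(-0.042500, 1.995000) → (1.319800, -1.021200)
(u(0.24), v(0.24)) ≈ (1.3198, -1.0212)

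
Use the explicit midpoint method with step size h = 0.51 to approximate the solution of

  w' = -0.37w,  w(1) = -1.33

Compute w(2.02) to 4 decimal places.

Midpoint: k1 = f(s_n, w_n); k2 = f(s_n + h/2, w_n + (h/2)·k1); w_{n+1} = w_n + h·k2.
s=1.000000, w=-1.330000:
  k1 = f(1.000000, -1.330000) = 0.492100
  k2 = f(1.255000, -1.204515) = 0.445670
  w ← -1.330000 + 0.51·0.445670 = -1.102708
s=1.510000, w=-1.102708:
  k1 = f(1.510000, -1.102708) = 0.408002
  k2 = f(1.765000, -0.998668) = 0.369507
  w ← -1.102708 + 0.51·0.369507 = -0.914260
w(2.02) ≈ -0.9143

-0.9143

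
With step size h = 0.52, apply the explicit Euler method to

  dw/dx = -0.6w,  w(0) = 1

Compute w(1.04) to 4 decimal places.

0.4733

Euler: w_{n+1} = w_n + h·f(x_n, w_n).
x=0.000000, w=1.000000: f=-0.600000 → w ← 1.000000 + 0.52·(-0.600000) = 0.688000
x=0.520000, w=0.688000: f=-0.412800 → w ← 0.688000 + 0.52·(-0.412800) = 0.473344
w(1.04) ≈ 0.4733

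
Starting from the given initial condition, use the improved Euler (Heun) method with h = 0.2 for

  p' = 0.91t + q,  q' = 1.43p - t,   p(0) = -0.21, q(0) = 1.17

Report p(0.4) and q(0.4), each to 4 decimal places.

Heun on (p,q): k1 = f(t_n, state_n); k2 = f(t_n + h, state_n + h·k1); state_{n+1} = state_n + (h/2)·(k1 + k2).
0.000000: (-0.210000, 1.170000)
  k1 = (1.170000, -0.300300)
  predictor → (0.024000, 1.109940)
  k2 = (1.291940, -0.165680)
  → (0.036194, 1.123402)
0.200000: (0.036194, 1.123402)
  k1 = (1.305402, -0.148243)
  predictor → (0.297274, 1.093753)
  k2 = (1.457753, 0.025102)
  → (0.312510, 1.111088)
(p(0.4), q(0.4)) ≈ (0.3125, 1.1111)

0.3125, 1.1111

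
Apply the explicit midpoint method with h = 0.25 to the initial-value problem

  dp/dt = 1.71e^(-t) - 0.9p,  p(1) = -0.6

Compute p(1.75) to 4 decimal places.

-0.0811

Midpoint: k1 = f(t_n, p_n); k2 = f(t_n + h/2, p_n + (h/2)·k1); p_{n+1} = p_n + h·k2.
t=1.000000, p=-0.600000:
  k1 = f(1.000000, -0.600000) = 1.169074
  k2 = f(1.125000, -0.453866) = 0.963635
  p ← -0.600000 + 0.25·0.963635 = -0.359091
t=1.250000, p=-0.359091:
  k1 = f(1.250000, -0.359091) = 0.813105
  k2 = f(1.375000, -0.257453) = 0.664064
  p ← -0.359091 + 0.25·0.664064 = -0.193075
t=1.500000, p=-0.193075:
  k1 = f(1.500000, -0.193075) = 0.555320
  k2 = f(1.625000, -0.123660) = 0.448013
  p ← -0.193075 + 0.25·0.448013 = -0.081072
p(1.75) ≈ -0.0811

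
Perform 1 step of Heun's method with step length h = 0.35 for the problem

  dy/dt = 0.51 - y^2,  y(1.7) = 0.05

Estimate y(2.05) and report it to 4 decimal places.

Heun: k1 = f(t_n, y_n); k2 = f(t_n + h, y_n + h·k1); y_{n+1} = y_n + (h/2)·(k1 + k2).
t=1.700000, y=0.050000:
  k1 = f(1.700000, 0.050000) = 0.507500
  k2 = f(2.050000, 0.227625) = 0.458187
  y ← 0.050000 + (0.35/2)·(0.507500 + 0.458187) = 0.218995
y(2.05) ≈ 0.2190

0.2190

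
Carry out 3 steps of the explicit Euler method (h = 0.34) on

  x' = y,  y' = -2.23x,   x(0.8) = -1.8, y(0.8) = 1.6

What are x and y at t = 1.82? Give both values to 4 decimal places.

Euler on (x,y): x_{n+1} = x_n + h·x', y_{n+1} = y_n + h·y'.
0.800000: (-1.800000, 1.600000); f=(1.600000, 4.014000) → (-1.256000, 2.964760)
1.140000: (-1.256000, 2.964760); f=(2.964760, 2.800880) → (-0.247982, 3.917059)
1.480000: (-0.247982, 3.917059); f=(3.917059, 0.552999) → (1.083819, 4.105079)
(x(1.82), y(1.82)) ≈ (1.0838, 4.1051)

1.0838, 4.1051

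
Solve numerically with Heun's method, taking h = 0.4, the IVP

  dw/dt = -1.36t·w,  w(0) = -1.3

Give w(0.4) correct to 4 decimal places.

-1.1586

Heun: k1 = f(t_n, w_n); k2 = f(t_n + h, w_n + h·k1); w_{n+1} = w_n + (h/2)·(k1 + k2).
t=0.000000, w=-1.300000:
  k1 = f(0.000000, -1.300000) = 0.000000
  k2 = f(0.400000, -1.300000) = 0.707200
  w ← -1.300000 + (0.4/2)·(0.000000 + 0.707200) = -1.158560
w(0.4) ≈ -1.1586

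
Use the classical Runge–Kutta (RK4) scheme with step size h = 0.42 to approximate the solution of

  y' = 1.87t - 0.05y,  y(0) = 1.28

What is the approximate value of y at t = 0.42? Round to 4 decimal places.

1.4172

RK4: k1 = f(t_n, y_n); k2 = f(t_n + h/2, y_n + (h/2)·k1); k3 = f(t_n + h/2, y_n + (h/2)·k2); k4 = f(t_n + h, y_n + h·k3); y_{n+1} = y_n + (h/6)·(k1 + 2k2 + 2k3 + k4).
t=0.000000, y=1.280000:
  k1 = f(0.000000, 1.280000) = -0.064000
  k2 = f(0.210000, 1.266560) = 0.329372
  k3 = f(0.210000, 1.349168) = 0.325242
  k4 = f(0.420000, 1.416601) = 0.714570
  y ← 1.280000 + (0.42/6)·(k1 + 2k2 + 2k3 + k4) = 1.417186
y(0.42) ≈ 1.4172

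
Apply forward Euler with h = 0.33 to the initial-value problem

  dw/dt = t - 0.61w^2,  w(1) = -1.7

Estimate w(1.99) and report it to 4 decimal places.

-2.7780

Euler: w_{n+1} = w_n + h·f(t_n, w_n).
t=1.000000, w=-1.700000: f=-0.762900 → w ← -1.700000 + 0.33·(-0.762900) = -1.951757
t=1.330000, w=-1.951757: f=-0.993707 → w ← -1.951757 + 0.33·(-0.993707) = -2.279680
t=1.660000, w=-2.279680: f=-1.510135 → w ← -2.279680 + 0.33·(-1.510135) = -2.778025
w(1.99) ≈ -2.7780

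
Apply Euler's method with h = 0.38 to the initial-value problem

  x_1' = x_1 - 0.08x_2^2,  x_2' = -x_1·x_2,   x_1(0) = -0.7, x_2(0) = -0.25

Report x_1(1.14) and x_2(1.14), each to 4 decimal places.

Euler on (x_1,x_2): x_1_{n+1} = x_1_n + h·x_1', x_2_{n+1} = x_2_n + h·x_2'.
0.000000: (-0.700000, -0.250000); f=(-0.705000, -0.175000) → (-0.967900, -0.316500)
0.380000: (-0.967900, -0.316500); f=(-0.975914, -0.306340) → (-1.338747, -0.432909)
0.760000: (-1.338747, -0.432909); f=(-1.353740, -0.579556) → (-1.853168, -0.653141)
(x_1(1.14), x_2(1.14)) ≈ (-1.8532, -0.6531)

-1.8532, -0.6531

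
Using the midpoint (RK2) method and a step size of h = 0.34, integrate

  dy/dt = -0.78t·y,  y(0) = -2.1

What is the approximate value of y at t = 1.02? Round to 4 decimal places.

Midpoint: k1 = f(t_n, y_n); k2 = f(t_n + h/2, y_n + (h/2)·k1); y_{n+1} = y_n + h·k2.
t=0.000000, y=-2.100000:
  k1 = f(0.000000, -2.100000) = 0.000000
  k2 = f(0.170000, -2.100000) = 0.278460
  y ← -2.100000 + 0.34·0.278460 = -2.005324
t=0.340000, y=-2.005324:
  k1 = f(0.340000, -2.005324) = 0.531812
  k2 = f(0.510000, -1.914916) = 0.761753
  y ← -2.005324 + 0.34·0.761753 = -1.746327
t=0.680000, y=-1.746327:
  k1 = f(0.680000, -1.746327) = 0.926252
  k2 = f(0.850000, -1.588865) = 1.053417
  y ← -1.746327 + 0.34·1.053417 = -1.388166
y(1.02) ≈ -1.3882

-1.3882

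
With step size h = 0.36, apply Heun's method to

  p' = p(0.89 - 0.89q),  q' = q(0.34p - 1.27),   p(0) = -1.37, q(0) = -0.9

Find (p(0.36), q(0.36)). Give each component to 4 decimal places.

-2.2593, -0.4961

Heun on (p,q): k1 = f(t_n, state_n); k2 = f(t_n + h, state_n + h·k1); state_{n+1} = state_n + (h/2)·(k1 + k2).
0.000000: (-1.370000, -0.900000)
  k1 = (-2.316670, 1.562220)
  predictor → (-2.204001, -0.337601)
  k2 = (-2.623786, 0.681738)
  → (-2.259282, -0.496088)
(p(0.36), q(0.36)) ≈ (-2.2593, -0.4961)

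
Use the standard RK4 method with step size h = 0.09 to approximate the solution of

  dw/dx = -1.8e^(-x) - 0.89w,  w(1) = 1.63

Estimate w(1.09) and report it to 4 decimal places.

RK4: k1 = f(x_n, w_n); k2 = f(x_n + h/2, w_n + (h/2)·k1); k3 = f(x_n + h/2, w_n + (h/2)·k2); k4 = f(x_n + h, w_n + h·k3); w_{n+1} = w_n + (h/6)·(k1 + 2k2 + 2k3 + k4).
x=1.000000, w=1.630000:
  k1 = f(1.000000, 1.630000) = -2.112883
  k2 = f(1.045000, 1.534920) = -1.999124
  k3 = f(1.045000, 1.540039) = -2.003680
  k4 = f(1.090000, 1.449669) = -1.895395
  w ← 1.630000 + (0.09/6)·(k1 + 2k2 + 2k3 + k4) = 1.449792
w(1.09) ≈ 1.4498

1.4498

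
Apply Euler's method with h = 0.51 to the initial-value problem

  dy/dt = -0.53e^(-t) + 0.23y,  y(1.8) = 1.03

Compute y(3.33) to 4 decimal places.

Euler: y_{n+1} = y_n + h·f(t_n, y_n).
t=1.800000, y=1.030000: f=0.149292 → y ← 1.030000 + 0.51·0.149292 = 1.106139
t=2.310000, y=1.106139: f=0.201803 → y ← 1.106139 + 0.51·0.201803 = 1.209058
t=2.820000, y=1.209058: f=0.246492 → y ← 1.209058 + 0.51·0.246492 = 1.334770
y(3.33) ≈ 1.3348

1.3348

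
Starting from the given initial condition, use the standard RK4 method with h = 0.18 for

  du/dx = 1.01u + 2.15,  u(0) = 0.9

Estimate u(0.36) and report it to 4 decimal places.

RK4: k1 = f(x_n, u_n); k2 = f(x_n + h/2, u_n + (h/2)·k1); k3 = f(x_n + h/2, u_n + (h/2)·k2); k4 = f(x_n + h, u_n + h·k3); u_{n+1} = u_n + (h/6)·(k1 + 2k2 + 2k3 + k4).
x=0.000000, u=0.900000:
  k1 = f(0.000000, 0.900000) = 3.059000
  k2 = f(0.090000, 1.175310) = 3.337063
  k3 = f(0.090000, 1.200336) = 3.362339
  k4 = f(0.180000, 1.505221) = 3.670273
  u ← 0.900000 + (0.18/6)·(k1 + 2k2 + 2k3 + k4) = 1.503842
x=0.180000, u=1.503842:
  k1 = f(0.180000, 1.503842) = 3.668881
  k2 = f(0.270000, 1.834042) = 4.002382
  k3 = f(0.270000, 1.864057) = 4.032697
  k4 = f(0.360000, 2.229728) = 4.402025
  u ← 1.503842 + (0.18/6)·(k1 + 2k2 + 2k3 + k4) = 2.228074
u(0.36) ≈ 2.2281

2.2281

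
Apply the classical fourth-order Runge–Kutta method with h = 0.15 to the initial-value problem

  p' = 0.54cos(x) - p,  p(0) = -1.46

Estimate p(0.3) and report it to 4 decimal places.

-0.9439

RK4: k1 = f(x_n, p_n); k2 = f(x_n + h/2, p_n + (h/2)·k1); k3 = f(x_n + h/2, p_n + (h/2)·k2); k4 = f(x_n + h, p_n + h·k3); p_{n+1} = p_n + (h/6)·(k1 + 2k2 + 2k3 + k4).
x=0.000000, p=-1.460000:
  k1 = f(0.000000, -1.460000) = 2.000000
  k2 = f(0.075000, -1.310000) = 1.848482
  k3 = f(0.075000, -1.321364) = 1.859846
  k4 = f(0.150000, -1.181023) = 1.714960
  p ← -1.460000 + (0.15/6)·(k1 + 2k2 + 2k3 + k4) = -1.181710
x=0.150000, p=-1.181710:
  k1 = f(0.150000, -1.181710) = 1.715646
  k2 = f(0.225000, -1.053036) = 1.579425
  k3 = f(0.225000, -1.063253) = 1.589642
  k4 = f(0.300000, -0.943263) = 1.459145
  p ← -1.181710 + (0.15/6)·(k1 + 2k2 + 2k3 + k4) = -0.943887
p(0.3) ≈ -0.9439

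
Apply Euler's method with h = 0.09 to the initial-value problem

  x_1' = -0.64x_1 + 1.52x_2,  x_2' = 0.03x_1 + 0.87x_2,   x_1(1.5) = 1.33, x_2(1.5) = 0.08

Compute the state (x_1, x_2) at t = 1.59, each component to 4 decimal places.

1.2643, 0.0899

Euler on (x_1,x_2): x_1_{n+1} = x_1_n + h·x_1', x_2_{n+1} = x_2_n + h·x_2'.
1.500000: (1.330000, 0.080000); f=(-0.729600, 0.109500) → (1.264336, 0.089855)
(x_1(1.59), x_2(1.59)) ≈ (1.2643, 0.0899)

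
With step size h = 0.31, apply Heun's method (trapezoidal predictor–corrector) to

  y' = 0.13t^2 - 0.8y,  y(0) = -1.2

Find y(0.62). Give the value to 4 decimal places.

Heun: k1 = f(t_n, y_n); k2 = f(t_n + h, y_n + h·k1); y_{n+1} = y_n + (h/2)·(k1 + k2).
t=0.000000, y=-1.200000:
  k1 = f(0.000000, -1.200000) = 0.960000
  k2 = f(0.310000, -0.902400) = 0.734413
  y ← -1.200000 + (0.31/2)·(0.960000 + 0.734413) = -0.937366
t=0.310000, y=-0.937366:
  k1 = f(0.310000, -0.937366) = 0.762386
  k2 = f(0.620000, -0.701026) = 0.610793
  y ← -0.937366 + (0.31/2)·(0.762386 + 0.610793) = -0.724523
y(0.62) ≈ -0.7245

-0.7245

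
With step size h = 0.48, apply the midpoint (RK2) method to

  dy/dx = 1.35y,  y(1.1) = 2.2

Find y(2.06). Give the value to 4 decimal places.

7.5944

Midpoint: k1 = f(x_n, y_n); k2 = f(x_n + h/2, y_n + (h/2)·k1); y_{n+1} = y_n + h·k2.
x=1.100000, y=2.200000:
  k1 = f(1.100000, 2.200000) = 2.970000
  k2 = f(1.340000, 2.912800) = 3.932280
  y ← 2.200000 + 0.48·3.932280 = 4.087494
x=1.580000, y=4.087494:
  k1 = f(1.580000, 4.087494) = 5.518117
  k2 = f(1.820000, 5.411843) = 7.305987
  y ← 4.087494 + 0.48·7.305987 = 7.594368
y(2.06) ≈ 7.5944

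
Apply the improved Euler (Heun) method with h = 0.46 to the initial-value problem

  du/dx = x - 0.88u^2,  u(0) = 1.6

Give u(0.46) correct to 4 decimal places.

Heun: k1 = f(x_n, u_n); k2 = f(x_n + h, u_n + h·k1); u_{n+1} = u_n + (h/2)·(k1 + k2).
x=0.000000, u=1.600000:
  k1 = f(0.000000, 1.600000) = -2.252800
  k2 = f(0.460000, 0.563712) = 0.180361
  u ← 1.600000 + (0.46/2)·(-2.252800 + 0.180361) = 1.123339
u(0.46) ≈ 1.1233

1.1233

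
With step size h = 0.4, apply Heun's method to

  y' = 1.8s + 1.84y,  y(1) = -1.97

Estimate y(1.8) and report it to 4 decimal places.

Heun: k1 = f(s_n, y_n); k2 = f(s_n + h, y_n + h·k1); y_{n+1} = y_n + (h/2)·(k1 + k2).
s=1.000000, y=-1.970000:
  k1 = f(1.000000, -1.970000) = -1.824800
  k2 = f(1.400000, -2.699920) = -2.447853
  y ← -1.970000 + (0.4/2)·(-1.824800 + (-2.447853)) = -2.824531
s=1.400000, y=-2.824531:
  k1 = f(1.400000, -2.824531) = -2.677136
  k2 = f(1.800000, -3.895385) = -3.927508
  y ← -2.824531 + (0.4/2)·(-2.677136 + (-3.927508)) = -4.145460
y(1.8) ≈ -4.1455

-4.1455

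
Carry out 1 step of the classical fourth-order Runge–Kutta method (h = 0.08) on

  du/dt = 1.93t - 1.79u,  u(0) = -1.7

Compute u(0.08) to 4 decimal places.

-1.4673

RK4: k1 = f(t_n, u_n); k2 = f(t_n + h/2, u_n + (h/2)·k1); k3 = f(t_n + h/2, u_n + (h/2)·k2); k4 = f(t_n + h, u_n + h·k3); u_{n+1} = u_n + (h/6)·(k1 + 2k2 + 2k3 + k4).
t=0.000000, u=-1.700000:
  k1 = f(0.000000, -1.700000) = 3.043000
  k2 = f(0.040000, -1.578280) = 2.902321
  k3 = f(0.040000, -1.583907) = 2.912394
  k4 = f(0.080000, -1.467008) = 2.780345
  u ← -1.700000 + (0.08/6)·(k1 + 2k2 + 2k3 + k4) = -1.467296
u(0.08) ≈ -1.4673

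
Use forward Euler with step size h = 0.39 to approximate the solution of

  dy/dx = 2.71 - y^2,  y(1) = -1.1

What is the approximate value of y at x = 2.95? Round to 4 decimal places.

1.6329

Euler: y_{n+1} = y_n + h·f(x_n, y_n).
x=1.000000, y=-1.100000: f=1.500000 → y ← -1.100000 + 0.39·1.500000 = -0.515000
x=1.390000, y=-0.515000: f=2.444775 → y ← -0.515000 + 0.39·2.444775 = 0.438462
x=1.780000, y=0.438462: f=2.517751 → y ← 0.438462 + 0.39·2.517751 = 1.420385
x=2.170000, y=1.420385: f=0.692506 → y ← 1.420385 + 0.39·0.692506 = 1.690463
x=2.560000, y=1.690463: f=-0.147663 → y ← 1.690463 + 0.39·(-0.147663) = 1.632874
y(2.95) ≈ 1.6329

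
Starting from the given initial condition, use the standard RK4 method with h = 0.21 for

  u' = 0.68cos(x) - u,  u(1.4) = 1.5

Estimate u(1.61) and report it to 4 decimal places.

RK4: k1 = f(x_n, u_n); k2 = f(x_n + h/2, u_n + (h/2)·k1); k3 = f(x_n + h/2, u_n + (h/2)·k2); k4 = f(x_n + h, u_n + h·k3); u_{n+1} = u_n + (h/6)·(k1 + 2k2 + 2k3 + k4).
x=1.400000, u=1.500000:
  k1 = f(1.400000, 1.500000) = -1.384422
  k2 = f(1.505000, 1.354636) = -1.309926
  k3 = f(1.505000, 1.362458) = -1.317748
  k4 = f(1.610000, 1.223273) = -1.249924
  u ← 1.500000 + (0.21/6)·(k1 + 2k2 + 2k3 + k4) = 1.223861
u(1.61) ≈ 1.2239

1.2239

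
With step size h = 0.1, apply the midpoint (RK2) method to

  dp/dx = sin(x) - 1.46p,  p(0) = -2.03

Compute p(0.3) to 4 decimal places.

Midpoint: k1 = f(x_n, p_n); k2 = f(x_n + h/2, p_n + (h/2)·k1); p_{n+1} = p_n + h·k2.
x=0.000000, p=-2.030000:
  k1 = f(0.000000, -2.030000) = 2.963800
  k2 = f(0.050000, -1.881810) = 2.797422
  p ← -2.030000 + 0.1·2.797422 = -1.750258
x=0.100000, p=-1.750258:
  k1 = f(0.100000, -1.750258) = 2.655210
  k2 = f(0.150000, -1.617497) = 2.510984
  p ← -1.750258 + 0.1·2.510984 = -1.499159
x=0.200000, p=-1.499159:
  k1 = f(0.200000, -1.499159) = 2.387442
  k2 = f(0.250000, -1.379787) = 2.261893
  p ← -1.499159 + 0.1·2.261893 = -1.272970
p(0.3) ≈ -1.2730

-1.2730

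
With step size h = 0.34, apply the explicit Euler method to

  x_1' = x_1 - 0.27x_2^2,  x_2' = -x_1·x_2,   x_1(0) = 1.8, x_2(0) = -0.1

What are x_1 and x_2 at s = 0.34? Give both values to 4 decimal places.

Euler on (x_1,x_2): x_1_{n+1} = x_1_n + h·x_1', x_2_{n+1} = x_2_n + h·x_2'.
0.000000: (1.800000, -0.100000); f=(1.797300, 0.180000) → (2.411082, -0.038800)
(x_1(0.34), x_2(0.34)) ≈ (2.4111, -0.0388)

2.4111, -0.0388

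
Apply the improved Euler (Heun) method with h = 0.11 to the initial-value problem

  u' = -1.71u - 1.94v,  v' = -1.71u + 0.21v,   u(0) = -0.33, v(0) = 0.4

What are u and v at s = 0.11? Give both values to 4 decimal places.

Heun on (u,v): k1 = f(s_n, state_n); k2 = f(s_n + h, state_n + h·k1); state_{n+1} = state_n + (h/2)·(k1 + k2).
0.000000: (-0.330000, 0.400000)
  k1 = (-0.211700, 0.648300)
  predictor → (-0.353287, 0.471313)
  k2 = (-0.310226, 0.703097)
  → (-0.358706, 0.474327)
(u(0.11), v(0.11)) ≈ (-0.3587, 0.4743)

-0.3587, 0.4743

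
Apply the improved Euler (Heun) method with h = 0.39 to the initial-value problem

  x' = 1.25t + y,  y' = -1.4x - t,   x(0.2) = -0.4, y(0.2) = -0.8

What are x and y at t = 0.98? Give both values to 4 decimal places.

-0.3659, -0.7210

Heun on (x,y): k1 = f(t_n, state_n); k2 = f(t_n + h, state_n + h·k1); state_{n+1} = state_n + (h/2)·(k1 + k2).
0.200000: (-0.400000, -0.800000)
  k1 = (-0.550000, 0.360000)
  predictor → (-0.614500, -0.659600)
  k2 = (0.077900, 0.270300)
  → (-0.492060, -0.677092)
0.590000: (-0.492060, -0.677092)
  k1 = (0.060408, 0.098883)
  predictor → (-0.468500, -0.638527)
  k2 = (0.586473, -0.324100)
  → (-0.365918, -0.721009)
(x(0.98), y(0.98)) ≈ (-0.3659, -0.7210)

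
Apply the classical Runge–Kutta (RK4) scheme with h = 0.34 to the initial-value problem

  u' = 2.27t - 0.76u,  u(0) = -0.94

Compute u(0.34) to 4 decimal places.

RK4: k1 = f(t_n, u_n); k2 = f(t_n + h/2, u_n + (h/2)·k1); k3 = f(t_n + h/2, u_n + (h/2)·k2); k4 = f(t_n + h, u_n + h·k3); u_{n+1} = u_n + (h/6)·(k1 + 2k2 + 2k3 + k4).
t=0.000000, u=-0.940000:
  k1 = f(0.000000, -0.940000) = 0.714400
  k2 = f(0.170000, -0.818552) = 1.008000
  k3 = f(0.170000, -0.768640) = 0.970066
  k4 = f(0.340000, -0.610177) = 1.235535
  u ← -0.940000 + (0.34/6)·(k1 + 2k2 + 2k3 + k4) = -0.605323
u(0.34) ≈ -0.6053

-0.6053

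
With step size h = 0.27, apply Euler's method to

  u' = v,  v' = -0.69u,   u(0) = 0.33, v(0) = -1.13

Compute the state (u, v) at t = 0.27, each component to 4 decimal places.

Euler on (u,v): u_{n+1} = u_n + h·u', v_{n+1} = v_n + h·v'.
0.000000: (0.330000, -1.130000); f=(-1.130000, -0.227700) → (0.024900, -1.191479)
(u(0.27), v(0.27)) ≈ (0.0249, -1.1915)

0.0249, -1.1915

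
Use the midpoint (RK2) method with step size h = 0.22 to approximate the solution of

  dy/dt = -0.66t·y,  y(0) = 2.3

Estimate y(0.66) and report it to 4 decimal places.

Midpoint: k1 = f(t_n, y_n); k2 = f(t_n + h/2, y_n + (h/2)·k1); y_{n+1} = y_n + h·k2.
t=0.000000, y=2.300000:
  k1 = f(0.000000, 2.300000) = 0.000000
  k2 = f(0.110000, 2.300000) = -0.166980
  y ← 2.300000 + 0.22·(-0.166980) = 2.263264
t=0.220000, y=2.263264:
  k1 = f(0.220000, 2.263264) = -0.328626
  k2 = f(0.330000, 2.227116) = -0.485066
  y ← 2.263264 + 0.22·(-0.485066) = 2.156550
t=0.440000, y=2.156550:
  k1 = f(0.440000, 2.156550) = -0.626262
  k2 = f(0.550000, 2.087661) = -0.757821
  y ← 2.156550 + 0.22·(-0.757821) = 1.989829
y(0.66) ≈ 1.9898

1.9898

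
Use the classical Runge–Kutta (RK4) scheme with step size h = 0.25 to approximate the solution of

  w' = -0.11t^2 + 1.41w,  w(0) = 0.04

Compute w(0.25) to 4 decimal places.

RK4: k1 = f(t_n, w_n); k2 = f(t_n + h/2, w_n + (h/2)·k1); k3 = f(t_n + h/2, w_n + (h/2)·k2); k4 = f(t_n + h, w_n + h·k3); w_{n+1} = w_n + (h/6)·(k1 + 2k2 + 2k3 + k4).
t=0.000000, w=0.040000:
  k1 = f(0.000000, 0.040000) = 0.056400
  k2 = f(0.125000, 0.047050) = 0.064622
  k3 = f(0.125000, 0.048078) = 0.066071
  k4 = f(0.250000, 0.056518) = 0.072815
  w ← 0.040000 + (0.25/6)·(k1 + 2k2 + 2k3 + k4) = 0.056275
w(0.25) ≈ 0.0563

0.0563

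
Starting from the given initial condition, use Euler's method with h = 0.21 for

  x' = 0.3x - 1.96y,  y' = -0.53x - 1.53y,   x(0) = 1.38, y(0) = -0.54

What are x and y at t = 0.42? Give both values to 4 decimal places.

2.0097, -0.5410

Euler on (x,y): x_{n+1} = x_n + h·x', y_{n+1} = y_n + h·y'.
0.000000: (1.380000, -0.540000); f=(1.472400, 0.094800) → (1.689204, -0.520092)
0.210000: (1.689204, -0.520092); f=(1.526142, -0.099537) → (2.009694, -0.540995)
(x(0.42), y(0.42)) ≈ (2.0097, -0.5410)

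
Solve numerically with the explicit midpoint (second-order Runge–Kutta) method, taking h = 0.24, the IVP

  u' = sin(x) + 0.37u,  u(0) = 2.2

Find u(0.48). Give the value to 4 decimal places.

2.7455

Midpoint: k1 = f(x_n, u_n); k2 = f(x_n + h/2, u_n + (h/2)·k1); u_{n+1} = u_n + h·k2.
x=0.000000, u=2.200000:
  k1 = f(0.000000, 2.200000) = 0.814000
  k2 = f(0.120000, 2.297680) = 0.969854
  u ← 2.200000 + 0.24·0.969854 = 2.432765
x=0.240000, u=2.432765:
  k1 = f(0.240000, 2.432765) = 1.137826
  k2 = f(0.360000, 2.569304) = 1.302917
  u ← 2.432765 + 0.24·1.302917 = 2.745465
u(0.48) ≈ 2.7455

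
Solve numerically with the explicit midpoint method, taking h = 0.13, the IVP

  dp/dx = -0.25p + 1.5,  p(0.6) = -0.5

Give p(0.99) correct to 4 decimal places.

0.1037

Midpoint: k1 = f(x_n, p_n); k2 = f(x_n + h/2, p_n + (h/2)·k1); p_{n+1} = p_n + h·k2.
x=0.600000, p=-0.500000:
  k1 = f(0.600000, -0.500000) = 1.625000
  k2 = f(0.665000, -0.394375) = 1.598594
  p ← -0.500000 + 0.13·1.598594 = -0.292183
x=0.730000, p=-0.292183:
  k1 = f(0.730000, -0.292183) = 1.573046
  k2 = f(0.795000, -0.189935) = 1.547484
  p ← -0.292183 + 0.13·1.547484 = -0.091010
x=0.860000, p=-0.091010:
  k1 = f(0.860000, -0.091010) = 1.522752
  k2 = f(0.925000, 0.007969) = 1.498008
  p ← -0.091010 + 0.13·1.498008 = 0.103731
p(0.99) ≈ 0.1037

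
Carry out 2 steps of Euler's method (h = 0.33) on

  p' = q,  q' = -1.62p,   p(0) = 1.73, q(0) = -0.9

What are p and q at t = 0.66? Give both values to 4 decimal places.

0.8308, -2.5909

Euler on (p,q): p_{n+1} = p_n + h·p', q_{n+1} = q_n + h·q'.
0.000000: (1.730000, -0.900000); f=(-0.900000, -2.802600) → (1.433000, -1.824858)
0.330000: (1.433000, -1.824858); f=(-1.824858, -2.321460) → (0.830797, -2.590940)
(p(0.66), q(0.66)) ≈ (0.8308, -2.5909)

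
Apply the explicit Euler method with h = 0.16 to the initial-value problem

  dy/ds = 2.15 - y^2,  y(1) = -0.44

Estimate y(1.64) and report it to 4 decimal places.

0.8465

Euler: y_{n+1} = y_n + h·f(s_n, y_n).
s=1.000000, y=-0.440000: f=1.956400 → y ← -0.440000 + 0.16·1.956400 = -0.126976
s=1.160000, y=-0.126976: f=2.133877 → y ← -0.126976 + 0.16·2.133877 = 0.214444
s=1.320000, y=0.214444: f=2.104014 → y ← 0.214444 + 0.16·2.104014 = 0.551087
s=1.480000, y=0.551087: f=1.846304 → y ← 0.551087 + 0.16·1.846304 = 0.846495
y(1.64) ≈ 0.8465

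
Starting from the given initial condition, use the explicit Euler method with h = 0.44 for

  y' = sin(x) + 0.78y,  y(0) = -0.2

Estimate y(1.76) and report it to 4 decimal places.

Euler: y_{n+1} = y_n + h·f(x_n, y_n).
x=0.000000, y=-0.200000: f=-0.156000 → y ← -0.200000 + 0.44·(-0.156000) = -0.268640
x=0.440000, y=-0.268640: f=0.216400 → y ← -0.268640 + 0.44·0.216400 = -0.173424
x=0.880000, y=-0.173424: f=0.635468 → y ← -0.173424 + 0.44·0.635468 = 0.106182
x=1.320000, y=0.106182: f=1.051537 → y ← 0.106182 + 0.44·1.051537 = 0.568859
y(1.76) ≈ 0.5689

0.5689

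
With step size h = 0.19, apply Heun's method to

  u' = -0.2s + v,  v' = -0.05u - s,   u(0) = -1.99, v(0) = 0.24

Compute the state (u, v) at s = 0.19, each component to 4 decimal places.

Heun on (u,v): k1 = f(s_n, state_n); k2 = f(s_n + h, state_n + h·k1); state_{n+1} = state_n + (h/2)·(k1 + k2).
0.000000: (-1.990000, 0.240000)
  k1 = (0.240000, 0.099500)
  predictor → (-1.944400, 0.258905)
  k2 = (0.220905, -0.092780)
  → (-1.946214, 0.240638)
(u(0.19), v(0.19)) ≈ (-1.9462, 0.2406)

-1.9462, 0.2406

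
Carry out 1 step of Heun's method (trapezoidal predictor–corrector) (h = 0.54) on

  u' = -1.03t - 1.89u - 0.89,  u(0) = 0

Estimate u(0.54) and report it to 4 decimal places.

Heun: k1 = f(t_n, u_n); k2 = f(t_n + h, u_n + h·k1); u_{n+1} = u_n + (h/2)·(k1 + k2).
t=0.000000, u=0.000000:
  k1 = f(0.000000, 0.000000) = -0.890000
  k2 = f(0.540000, -0.480600) = -0.537866
  u ← 0.000000 + (0.54/2)·(-0.890000 + (-0.537866)) = -0.385524
u(0.54) ≈ -0.3855

-0.3855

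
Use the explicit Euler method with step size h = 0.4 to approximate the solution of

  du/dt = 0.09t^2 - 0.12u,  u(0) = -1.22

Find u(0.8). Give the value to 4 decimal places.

-1.0999

Euler: u_{n+1} = u_n + h·f(t_n, u_n).
t=0.000000, u=-1.220000: f=0.146400 → u ← -1.220000 + 0.4·0.146400 = -1.161440
t=0.400000, u=-1.161440: f=0.153773 → u ← -1.161440 + 0.4·0.153773 = -1.099931
u(0.8) ≈ -1.0999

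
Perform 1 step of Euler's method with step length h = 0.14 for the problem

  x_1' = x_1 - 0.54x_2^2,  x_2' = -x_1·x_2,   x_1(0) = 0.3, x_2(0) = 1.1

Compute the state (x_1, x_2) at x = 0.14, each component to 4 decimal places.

0.2505, 1.0538

Euler on (x_1,x_2): x_1_{n+1} = x_1_n + h·x_1', x_2_{n+1} = x_2_n + h·x_2'.
0.000000: (0.300000, 1.100000); f=(-0.353400, -0.330000) → (0.250524, 1.053800)
(x_1(0.14), x_2(0.14)) ≈ (0.2505, 1.0538)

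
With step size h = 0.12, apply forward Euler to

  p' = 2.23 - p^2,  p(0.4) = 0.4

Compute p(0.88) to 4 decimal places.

Euler: p_{n+1} = p_n + h·f(t_n, p_n).
t=0.400000, p=0.400000: f=2.070000 → p ← 0.400000 + 0.12·2.070000 = 0.648400
t=0.520000, p=0.648400: f=1.809577 → p ← 0.648400 + 0.12·1.809577 = 0.865549
t=0.640000, p=0.865549: f=1.480824 → p ← 0.865549 + 0.12·1.480824 = 1.043248
t=0.760000, p=1.043248: f=1.141633 → p ← 1.043248 + 0.12·1.141633 = 1.180244
p(0.88) ≈ 1.1802

1.1802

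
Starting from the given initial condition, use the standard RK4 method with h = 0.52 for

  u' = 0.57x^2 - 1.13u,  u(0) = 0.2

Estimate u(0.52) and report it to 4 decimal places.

RK4: k1 = f(x_n, u_n); k2 = f(x_n + h/2, u_n + (h/2)·k1); k3 = f(x_n + h/2, u_n + (h/2)·k2); k4 = f(x_n + h, u_n + h·k3); u_{n+1} = u_n + (h/6)·(k1 + 2k2 + 2k3 + k4).
x=0.000000, u=0.200000:
  k1 = f(0.000000, 0.200000) = -0.226000
  k2 = f(0.260000, 0.141240) = -0.121069
  k3 = f(0.260000, 0.168522) = -0.151898
  k4 = f(0.520000, 0.121013) = 0.017383
  u ← 0.200000 + (0.52/6)·(k1 + 2k2 + 2k3 + k4) = 0.134606
u(0.52) ≈ 0.1346

0.1346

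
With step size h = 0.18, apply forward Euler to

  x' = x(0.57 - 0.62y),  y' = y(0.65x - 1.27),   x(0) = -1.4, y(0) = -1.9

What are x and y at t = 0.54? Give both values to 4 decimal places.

Euler on (x,y): x_{n+1} = x_n + h·x', y_{n+1} = y_n + h·y'.
0.000000: (-1.400000, -1.900000); f=(-2.447200, 4.142000) → (-1.840496, -1.154440)
0.180000: (-1.840496, -1.154440); f=(-2.366423, 2.847221) → (-2.266452, -0.641940)
0.360000: (-2.266452, -0.641940); f=(-2.193932, 1.760966) → (-2.661360, -0.324966)
(x(0.54), y(0.54)) ≈ (-2.6614, -0.3250)

-2.6614, -0.3250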